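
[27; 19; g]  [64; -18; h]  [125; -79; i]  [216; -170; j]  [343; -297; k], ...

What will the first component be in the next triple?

First component — perfect cubes: 3³, 4³, 5³, …: 27, 64, 125, 216, 343 → 512.
Second component: together with the first component always sums to 46, so 19, -18, -79, -170, -297 → -466.
For the letter, letters move forward 1 place in the alphabet: g, h, i, j, k → l.

512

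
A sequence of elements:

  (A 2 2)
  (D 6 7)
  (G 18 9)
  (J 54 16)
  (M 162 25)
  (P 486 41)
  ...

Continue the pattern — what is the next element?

(S 1458 66)

For the letter, letters move forward 3 places in the alphabet: A, D, G, J, M, P → S.
For the second coordinate, ×3 each step: 2, 6, 18, 54, 162, 486 → 1458.
Third coordinate — each term is the sum of the two before it: 2, 7, 9, 16, 25, 41 → 66.
So the next element is (S 1458 66).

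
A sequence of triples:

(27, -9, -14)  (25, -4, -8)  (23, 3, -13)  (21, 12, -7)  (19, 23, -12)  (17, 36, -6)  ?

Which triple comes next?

First coordinate: 27, 25, 23, 21, 19, 17 → 15 (−2 each step).
Second coordinate goes -9, -4, 3, 12, 23, 36 → 51 (differences are 5, 7, 9, … (increasing by 2 each time)).
Third coordinate: alternating steps +6, −5, +6, −5, …; -14, -8, -13, -7, -12, -6 → -11.
Putting it together: (15, 51, -11).

(15, 51, -11)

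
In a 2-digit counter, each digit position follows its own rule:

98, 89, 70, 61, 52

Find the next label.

First digit goes 9, 8, 7, 6, 5 → 4 (−1 each step, mod 10).
Second digit — +1 each step, mod 10: 8, 9, 0, 1, 2 → 3.
So the next label is 43.

43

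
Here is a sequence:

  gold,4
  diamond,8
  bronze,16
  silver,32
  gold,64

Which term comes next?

diamond,128

Rank: repeats gold → diamond → bronze → silver; gold, diamond, bronze, silver, gold → diamond.
For the second slot, ×2 each step: 4, 8, 16, 32, 64 → 128.
Combining the parts gives diamond,128.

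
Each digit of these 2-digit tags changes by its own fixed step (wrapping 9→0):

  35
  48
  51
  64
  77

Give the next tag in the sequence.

80

For the first digit, +1 each step, mod 10: 3, 4, 5, 6, 7 → 8.
Second digit: 5, 8, 1, 4, 7 → 0 (+3 each step, mod 10).
So the next tag is 80.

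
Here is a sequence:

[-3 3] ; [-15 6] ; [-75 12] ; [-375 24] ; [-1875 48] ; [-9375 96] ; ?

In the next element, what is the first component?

-46875

First component — ×5 each step: -3, -15, -75, -375, -1875, -9375 → -46875.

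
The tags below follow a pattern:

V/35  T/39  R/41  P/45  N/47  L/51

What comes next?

Letter: V, T, R, P, N, L → J (letters move back 2 places in the alphabet).
Second component: 35, 39, 41, 45, 47, 51 → 53 (alternating steps +4, +2, +4, +2, …).
Combining the parts gives J/53.

J/53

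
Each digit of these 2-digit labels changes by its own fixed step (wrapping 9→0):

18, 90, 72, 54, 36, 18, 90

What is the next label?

72

For the first digit, −2 each step, mod 10: 1, 9, 7, 5, 3, 1, 9 → 7.
For the second digit, +2 each step, mod 10: 8, 0, 2, 4, 6, 8, 0 → 2.
Combining the parts gives 72.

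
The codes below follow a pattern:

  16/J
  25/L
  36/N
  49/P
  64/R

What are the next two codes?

81/T, 100/V

First component: perfect squares: 4², 5², 6², …; 16, 25, 36, 49, 64 → 81 → 100.
Letter: letters move forward 2 places in the alphabet, so J, L, N, P, R → T → V.
Putting the parts together: 81/T and then 100/V.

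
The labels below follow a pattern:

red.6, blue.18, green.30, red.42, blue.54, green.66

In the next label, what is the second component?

78

For the second component, +12 each step: 6, 18, 30, 42, 54, 66 → 78.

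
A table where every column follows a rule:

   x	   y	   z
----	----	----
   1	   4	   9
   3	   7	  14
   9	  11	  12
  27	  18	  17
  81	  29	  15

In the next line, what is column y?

47

Column y — each term is the sum of the two before it: 4, 7, 11, 18, 29 → 47.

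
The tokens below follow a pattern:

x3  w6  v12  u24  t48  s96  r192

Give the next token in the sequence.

Letter: letters move back 1 place in the alphabet; x, w, v, u, t, s, r → q.
For the second component, ×2 each step: 3, 6, 12, 24, 48, 96, 192 → 384.
Putting it together: q384.

q384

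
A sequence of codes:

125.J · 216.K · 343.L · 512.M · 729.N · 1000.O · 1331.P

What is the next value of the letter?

Q

First component: perfect cubes: 5³, 6³, 7³, …, so 125, 216, 343, 512, 729, 1000, 1331 → 1728.
Letter: J, K, L, M, N, O, P → Q (letters move forward 1 place in the alphabet).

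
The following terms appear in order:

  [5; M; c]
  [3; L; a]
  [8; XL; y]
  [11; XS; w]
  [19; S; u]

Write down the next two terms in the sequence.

First slot: each term is the sum of the two before it, so 5, 3, 8, 11, 19 → 30 → 49.
Size: M, L, XL, XS, S → M → L (runs through clothing sizes XS→XL).
Letter — letters move back 2 places in the alphabet, wrapping A→Z: c, a, y, w, u → s → q.
Putting the parts together: [30; M; s] and then [49; L; q].

[30; M; s], [49; L; q]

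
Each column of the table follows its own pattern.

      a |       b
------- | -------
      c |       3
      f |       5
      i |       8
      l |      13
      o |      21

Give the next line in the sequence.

r  34

Column a goes c, f, i, l, o → r (letters move forward 3 places in the alphabet).
Column b — each term is the sum of the two before it: 3, 5, 8, 13, 21 → 34.
Combining the parts gives r  34.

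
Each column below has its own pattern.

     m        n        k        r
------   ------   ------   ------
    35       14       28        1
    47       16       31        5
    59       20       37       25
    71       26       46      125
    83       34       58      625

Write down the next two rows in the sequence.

95  44  73  3125; 107  56  91  15625

Column m goes 35, 47, 59, 71, 83 → 95 → 107 (+12 each step).
Column n: differences are 2, 4, 6, … (increasing by 2 each time); 14, 16, 20, 26, 34 → 44 → 56.
Column k goes 28, 31, 37, 46, 58 → 73 → 91 (differences are 3, 6, 9, … (increasing by 3 each time)).
Column r goes 1, 5, 25, 125, 625 → 3125 → 15625 (×5 each step).
So the next two rows are 95  44  73  3125 and 107  56  91  15625.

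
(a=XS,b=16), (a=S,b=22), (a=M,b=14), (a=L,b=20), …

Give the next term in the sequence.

A: runs through clothing sizes XS→XL; XS, S, M, L → XL.
B: 16, 22, 14, 20 → 12 (alternating steps +6, −8, +6, −8, …).
Combining the parts gives (a=XL,b=12).

(a=XL,b=12)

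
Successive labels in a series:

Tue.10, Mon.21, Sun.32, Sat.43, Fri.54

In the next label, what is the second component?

For the second component, +11 each step: 10, 21, 32, 43, 54 → 65.

65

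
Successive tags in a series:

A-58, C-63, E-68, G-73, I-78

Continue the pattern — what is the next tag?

K-83

Letter goes A, C, E, G, I → K (letters move forward 2 places in the alphabet).
Second component: +5 each step, so 58, 63, 68, 73, 78 → 83.
Putting it together: K-83.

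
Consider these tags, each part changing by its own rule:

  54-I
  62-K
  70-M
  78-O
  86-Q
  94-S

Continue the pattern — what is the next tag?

102-U

First component goes 54, 62, 70, 78, 86, 94 → 102 (+8 each step).
Letter: letters move forward 2 places in the alphabet, so I, K, M, O, Q, S → U.
So the next tag is 102-U.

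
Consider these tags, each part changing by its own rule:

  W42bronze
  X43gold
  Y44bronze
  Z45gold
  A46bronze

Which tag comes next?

Letter: letters move forward 1 place in the alphabet, wrapping Z→A; W, X, Y, Z, A → B.
Second component — +1 each step: 42, 43, 44, 45, 46 → 47.
Rank: alternates bronze ↔ gold; bronze, gold, bronze, gold, bronze → gold.
So the next tag is B47gold.

B47gold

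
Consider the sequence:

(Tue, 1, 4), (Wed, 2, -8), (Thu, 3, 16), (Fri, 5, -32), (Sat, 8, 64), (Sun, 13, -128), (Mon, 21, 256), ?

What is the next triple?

Day: Tue, Wed, Thu, Fri, Sat, Sun, Mon → Tue (runs through the weekdays Mon→Sun).
Second component: each term is the sum of the two before it; 1, 2, 3, 5, 8, 13, 21 → 34.
Third component: ×(-2) each step, so 4, -8, 16, -32, 64, -128, 256 → -512.
Putting it together: (Tue, 34, -512).

(Tue, 34, -512)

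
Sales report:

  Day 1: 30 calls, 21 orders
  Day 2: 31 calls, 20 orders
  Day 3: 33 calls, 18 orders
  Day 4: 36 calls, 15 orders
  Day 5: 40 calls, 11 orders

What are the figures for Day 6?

Calls — differences are 1, 2, 3, … (increasing by 1 each time): 30, 31, 33, 36, 40 → 45.
Orders goes 21, 20, 18, 15, 11 → 6 (together with the calls always sums to 51).
So the next line is 45 calls, 6 orders.

45 calls, 6 orders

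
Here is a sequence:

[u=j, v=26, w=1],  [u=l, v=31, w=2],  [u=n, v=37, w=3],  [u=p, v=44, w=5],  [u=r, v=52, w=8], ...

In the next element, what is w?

13

W goes 1, 2, 3, 5, 8 → 13 (each term is the sum of the two before it).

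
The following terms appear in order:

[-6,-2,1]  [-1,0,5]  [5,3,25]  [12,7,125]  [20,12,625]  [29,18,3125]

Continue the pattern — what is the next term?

For the first part, differences are 5, 6, 7, … (increasing by 1 each time): -6, -1, 5, 12, 20, 29 → 39.
Second part goes -2, 0, 3, 7, 12, 18 → 25 (differences are 2, 3, 4, … (increasing by 1 each time)).
Third part goes 1, 5, 25, 125, 625, 3125 → 15625 (×5 each step).
Combining the parts gives [39,25,15625].

[39,25,15625]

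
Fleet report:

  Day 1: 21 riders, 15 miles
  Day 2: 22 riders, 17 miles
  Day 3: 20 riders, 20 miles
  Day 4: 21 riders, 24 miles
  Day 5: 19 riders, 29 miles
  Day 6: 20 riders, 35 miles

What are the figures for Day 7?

18 riders, 42 miles

For the riders, alternating steps +1, −2, +1, −2, …: 21, 22, 20, 21, 19, 20 → 18.
Miles: 15, 17, 20, 24, 29, 35 → 42 (differences are 2, 3, 4, … (increasing by 1 each time)).
Combining the parts gives 18 riders, 42 miles.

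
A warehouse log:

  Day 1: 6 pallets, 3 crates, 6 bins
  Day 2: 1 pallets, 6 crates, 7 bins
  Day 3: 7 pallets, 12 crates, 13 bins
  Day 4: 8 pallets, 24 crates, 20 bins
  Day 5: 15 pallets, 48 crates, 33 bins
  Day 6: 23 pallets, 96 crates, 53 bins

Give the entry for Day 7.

38 pallets, 192 crates, 86 bins

For the pallets, each term is the sum of the two before it: 6, 1, 7, 8, 15, 23 → 38.
Crates: ×2 each step, so 3, 6, 12, 24, 48, 96 → 192.
Bins: each term is the sum of the two before it; 6, 7, 13, 20, 33, 53 → 86.
Combining the parts gives 38 pallets, 192 crates, 86 bins.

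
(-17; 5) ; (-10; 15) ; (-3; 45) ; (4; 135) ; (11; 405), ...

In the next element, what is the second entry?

1215

Second entry: ×3 each step; 5, 15, 45, 135, 405 → 1215.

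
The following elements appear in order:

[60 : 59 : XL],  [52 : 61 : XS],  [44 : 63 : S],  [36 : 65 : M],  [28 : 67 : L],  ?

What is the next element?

[20 : 69 : XL]

First part: −8 each step, so 60, 52, 44, 36, 28 → 20.
Second part: 59, 61, 63, 65, 67 → 69 (+2 each step).
Size: runs through clothing sizes XS→XL; XL, XS, S, M, L → XL.
Combining the parts gives [20 : 69 : XL].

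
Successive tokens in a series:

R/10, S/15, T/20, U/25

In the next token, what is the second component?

For the second component, +5 each step: 10, 15, 20, 25 → 30.

30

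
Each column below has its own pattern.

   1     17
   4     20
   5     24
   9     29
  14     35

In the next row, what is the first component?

First component goes 1, 4, 5, 9, 14 → 23 (each term is the sum of the two before it).
Second component — differences are 3, 4, 5, … (increasing by 1 each time): 17, 20, 24, 29, 35 → 42.

23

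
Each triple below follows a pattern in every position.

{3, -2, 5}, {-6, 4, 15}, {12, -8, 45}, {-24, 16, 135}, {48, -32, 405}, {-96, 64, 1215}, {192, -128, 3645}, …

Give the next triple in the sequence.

{-384, 256, 10935}

For the first part, ×(-2) each step: 3, -6, 12, -24, 48, -96, 192 → -384.
Second part: ×(-2) each step; -2, 4, -8, 16, -32, 64, -128 → 256.
Third part goes 5, 15, 45, 135, 405, 1215, 3645 → 10935 (×3 each step).
Combining the parts gives {-384, 256, 10935}.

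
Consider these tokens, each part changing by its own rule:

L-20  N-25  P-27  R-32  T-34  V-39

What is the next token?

Letter: L, N, P, R, T, V → X (letters move forward 2 places in the alphabet).
Second component: alternating steps +5, +2, +5, +2, …; 20, 25, 27, 32, 34, 39 → 41.
Combining the parts gives X-41.

X-41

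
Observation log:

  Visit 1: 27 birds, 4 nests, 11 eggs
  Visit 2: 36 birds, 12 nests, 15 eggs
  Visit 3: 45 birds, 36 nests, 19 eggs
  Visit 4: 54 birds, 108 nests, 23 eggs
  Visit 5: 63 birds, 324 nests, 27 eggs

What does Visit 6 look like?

Birds — +9 each step: 27, 36, 45, 54, 63 → 72.
Nests: ×3 each step, so 4, 12, 36, 108, 324 → 972.
Eggs: 11, 15, 19, 23, 27 → 31 (+4 each step).
Putting it together: 72 birds, 972 nests, 31 eggs.

72 birds, 972 nests, 31 eggs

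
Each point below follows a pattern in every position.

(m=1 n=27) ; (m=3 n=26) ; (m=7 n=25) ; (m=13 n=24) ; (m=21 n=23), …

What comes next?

M: 1, 3, 7, 13, 21 → 31 (differences are 2, 4, 6, … (increasing by 2 each time)).
N — −1 each step: 27, 26, 25, 24, 23 → 22.
Putting it together: (m=31 n=22).

(m=31 n=22)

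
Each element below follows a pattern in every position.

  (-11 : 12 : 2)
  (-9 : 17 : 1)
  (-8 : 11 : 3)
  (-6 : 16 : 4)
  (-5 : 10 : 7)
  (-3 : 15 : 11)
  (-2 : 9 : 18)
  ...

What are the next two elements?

(0 : 14 : 29), (1 : 8 : 47)

First coordinate: alternating steps +2, +1, +2, +1, …, so -11, -9, -8, -6, -5, -3, -2 → 0 → 1.
Second coordinate goes 12, 17, 11, 16, 10, 15, 9 → 14 → 8 (alternating steps +5, −6, +5, −6, …).
Third coordinate: 2, 1, 3, 4, 7, 11, 18 → 29 → 47 (each term is the sum of the two before it).
So the next two elements are (0 : 14 : 29) and (1 : 8 : 47).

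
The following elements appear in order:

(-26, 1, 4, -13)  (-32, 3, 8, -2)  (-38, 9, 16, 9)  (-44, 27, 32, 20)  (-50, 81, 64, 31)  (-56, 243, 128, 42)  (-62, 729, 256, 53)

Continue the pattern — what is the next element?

(-68, 2187, 512, 64)

First component — −6 each step: -26, -32, -38, -44, -50, -56, -62 → -68.
For the second component, ×3 each step: 1, 3, 9, 27, 81, 243, 729 → 2187.
Third component: 4, 8, 16, 32, 64, 128, 256 → 512 (×2 each step).
Fourth component: +11 each step; -13, -2, 9, 20, 31, 42, 53 → 64.
So the next element is (-68, 2187, 512, 64).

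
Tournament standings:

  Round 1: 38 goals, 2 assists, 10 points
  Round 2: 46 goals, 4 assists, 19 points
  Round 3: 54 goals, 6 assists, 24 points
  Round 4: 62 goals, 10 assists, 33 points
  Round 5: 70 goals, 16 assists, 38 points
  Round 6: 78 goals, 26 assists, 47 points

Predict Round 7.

Goals: +8 each step, so 38, 46, 54, 62, 70, 78 → 86.
Assists goes 2, 4, 6, 10, 16, 26 → 42 (each term is the sum of the two before it).
Points: alternating steps +9, +5, +9, +5, …, so 10, 19, 24, 33, 38, 47 → 52.
Combining the parts gives 86 goals, 42 assists, 52 points.

86 goals, 42 assists, 52 points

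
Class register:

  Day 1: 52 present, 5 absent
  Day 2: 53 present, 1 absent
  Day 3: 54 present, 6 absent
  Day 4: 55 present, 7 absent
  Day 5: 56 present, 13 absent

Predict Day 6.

57 present, 20 absent

Present: +1 each step, so 52, 53, 54, 55, 56 → 57.
Absent goes 5, 1, 6, 7, 13 → 20 (each term is the sum of the two before it).
Putting it together: 57 present, 20 absent.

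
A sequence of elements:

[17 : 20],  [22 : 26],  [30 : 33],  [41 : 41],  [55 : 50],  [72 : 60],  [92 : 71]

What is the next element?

First value goes 17, 22, 30, 41, 55, 72, 92 → 115 (differences are 5, 8, 11, … (increasing by 3 each time)).
Second value — differences are 6, 7, 8, … (increasing by 1 each time): 20, 26, 33, 41, 50, 60, 71 → 83.
Putting it together: [115 : 83].

[115 : 83]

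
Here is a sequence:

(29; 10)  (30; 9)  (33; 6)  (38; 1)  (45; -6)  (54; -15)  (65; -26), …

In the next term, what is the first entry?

First entry: differences are 1, 3, 5, … (increasing by 2 each time); 29, 30, 33, 38, 45, 54, 65 → 78.
Second entry — together with the first entry always sums to 39: 10, 9, 6, 1, -6, -15, -26 → -39.

78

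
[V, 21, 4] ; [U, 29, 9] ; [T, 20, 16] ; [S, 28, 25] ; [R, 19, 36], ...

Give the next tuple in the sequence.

[Q, 27, 49]

Letter: V, U, T, S, R → Q (letters move back 1 place in the alphabet).
For the second coordinate, alternating steps +8, −9, +8, −9, …: 21, 29, 20, 28, 19 → 27.
Third coordinate: 4, 9, 16, 25, 36 → 49 (perfect squares: 2², 3², 4², …).
Combining the parts gives [Q, 27, 49].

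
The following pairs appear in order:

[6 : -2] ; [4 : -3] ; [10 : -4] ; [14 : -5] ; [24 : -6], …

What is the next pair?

For the first entry, each term is the sum of the two before it: 6, 4, 10, 14, 24 → 38.
Second entry: −1 each step, so -2, -3, -4, -5, -6 → -7.
Combining the parts gives [38 : -7].

[38 : -7]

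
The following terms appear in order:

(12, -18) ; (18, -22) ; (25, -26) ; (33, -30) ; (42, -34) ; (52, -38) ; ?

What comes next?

(63, -42)

First slot: 12, 18, 25, 33, 42, 52 → 63 (differences are 6, 7, 8, … (increasing by 1 each time)).
Second slot: −4 each step; -18, -22, -26, -30, -34, -38 → -42.
Putting it together: (63, -42).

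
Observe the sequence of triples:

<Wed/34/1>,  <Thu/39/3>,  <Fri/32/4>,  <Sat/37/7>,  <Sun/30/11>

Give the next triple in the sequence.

Day: Wed, Thu, Fri, Sat, Sun → Mon (runs through the weekdays Mon→Sun).
For the second entry, alternating steps +5, −7, +5, −7, …: 34, 39, 32, 37, 30 → 35.
Third entry: each term is the sum of the two before it; 1, 3, 4, 7, 11 → 18.
Combining the parts gives <Mon/35/18>.

<Mon/35/18>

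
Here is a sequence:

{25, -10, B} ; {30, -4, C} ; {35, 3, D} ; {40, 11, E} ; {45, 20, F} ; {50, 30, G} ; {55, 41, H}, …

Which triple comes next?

First part: 25, 30, 35, 40, 45, 50, 55 → 60 (+5 each step).
Second part — differences are 6, 7, 8, … (increasing by 1 each time): -10, -4, 3, 11, 20, 30, 41 → 53.
Letter goes B, C, D, E, F, G, H → I (letters move forward 1 place in the alphabet).
Putting it together: {60, 53, I}.

{60, 53, I}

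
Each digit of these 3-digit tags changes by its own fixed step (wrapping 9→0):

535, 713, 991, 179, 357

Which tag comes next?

First digit goes 5, 7, 9, 1, 3 → 5 (+2 each step, mod 10).
Second digit goes 3, 1, 9, 7, 5 → 3 (−2 each step, mod 10).
For the third digit, −2 each step, mod 10: 5, 3, 1, 9, 7 → 5.
So the next tag is 535.

535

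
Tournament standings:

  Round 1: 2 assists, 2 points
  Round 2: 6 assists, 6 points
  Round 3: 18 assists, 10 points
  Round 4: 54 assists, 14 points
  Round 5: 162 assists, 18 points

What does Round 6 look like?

486 assists, 22 points

Assists: 2, 6, 18, 54, 162 → 486 (×3 each step).
Points — +4 each step: 2, 6, 10, 14, 18 → 22.
Putting it together: 486 assists, 22 points.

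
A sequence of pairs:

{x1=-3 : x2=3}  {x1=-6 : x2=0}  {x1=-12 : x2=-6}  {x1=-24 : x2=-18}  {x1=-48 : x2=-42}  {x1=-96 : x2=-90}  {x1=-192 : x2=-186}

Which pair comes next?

{x1=-384 : x2=-378}

X1 — ×2 each step: -3, -6, -12, -24, -48, -96, -192 → -384.
X2: 3, 0, -6, -18, -42, -90, -186 → -378 (always 6 more than the x1).
Combining the parts gives {x1=-384 : x2=-378}.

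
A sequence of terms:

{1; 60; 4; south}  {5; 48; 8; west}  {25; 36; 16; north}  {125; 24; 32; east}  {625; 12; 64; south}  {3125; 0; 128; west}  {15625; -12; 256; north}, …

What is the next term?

{78125; -24; 512; east}

First value: ×5 each step, so 1, 5, 25, 125, 625, 3125, 15625 → 78125.
Second value: −12 each step; 60, 48, 36, 24, 12, 0, -12 → -24.
Third value goes 4, 8, 16, 32, 64, 128, 256 → 512 (×2 each step).
For the direction, repeats south → west → north → east: south, west, north, east, south, west, north → east.
Combining the parts gives {78125; -24; 512; east}.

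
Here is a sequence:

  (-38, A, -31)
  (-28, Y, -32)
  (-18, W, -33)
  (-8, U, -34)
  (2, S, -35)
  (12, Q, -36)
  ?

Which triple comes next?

First entry: +10 each step; -38, -28, -18, -8, 2, 12 → 22.
Letter goes A, Y, W, U, S, Q → O (letters move back 2 places in the alphabet, wrapping A→Z).
Third entry goes -31, -32, -33, -34, -35, -36 → -37 (−1 each step).
Combining the parts gives (22, O, -37).

(22, O, -37)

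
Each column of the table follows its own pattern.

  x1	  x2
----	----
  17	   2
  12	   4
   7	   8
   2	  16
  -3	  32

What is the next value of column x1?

Column x1: −5 each step, so 17, 12, 7, 2, -3 → -8.
Column x2 — ×2 each step: 2, 4, 8, 16, 32 → 64.

-8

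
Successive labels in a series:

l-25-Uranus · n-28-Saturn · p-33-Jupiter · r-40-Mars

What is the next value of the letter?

t

Letter: letters move forward 2 places in the alphabet, so l, n, p, r → t.
Second component: differences are 3, 5, 7, … (increasing by 2 each time), so 25, 28, 33, 40 → 49.
For the planet, runs backward through the planets Mercury→Neptune: Uranus, Saturn, Jupiter, Mars → Earth.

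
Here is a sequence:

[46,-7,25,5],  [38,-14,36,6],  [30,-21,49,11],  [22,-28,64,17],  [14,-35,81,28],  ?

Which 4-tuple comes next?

First component: −8 each step; 46, 38, 30, 22, 14 → 6.
Second component — −7 each step: -7, -14, -21, -28, -35 → -42.
Third component: perfect squares: 5², 6², 7², …, so 25, 36, 49, 64, 81 → 100.
Fourth component: 5, 6, 11, 17, 28 → 45 (each term is the sum of the two before it).
So the next 4-tuple is [6,-42,100,45].

[6,-42,100,45]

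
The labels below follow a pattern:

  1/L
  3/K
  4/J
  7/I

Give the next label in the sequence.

11/H

First component goes 1, 3, 4, 7 → 11 (each term is the sum of the two before it).
Letter — letters move back 1 place in the alphabet: L, K, J, I → H.
So the next label is 11/H.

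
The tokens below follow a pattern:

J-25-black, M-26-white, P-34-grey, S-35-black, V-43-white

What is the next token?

Letter goes J, M, P, S, V → Y (letters move forward 3 places in the alphabet).
Second component goes 25, 26, 34, 35, 43 → 44 (alternating steps +1, +8, +1, +8, …).
Shade: repeats black → white → grey; black, white, grey, black, white → grey.
So the next token is Y-44-grey.

Y-44-grey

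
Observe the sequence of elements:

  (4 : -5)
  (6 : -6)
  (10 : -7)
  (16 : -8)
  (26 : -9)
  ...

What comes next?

First slot goes 4, 6, 10, 16, 26 → 42 (each term is the sum of the two before it).
Second slot: -5, -6, -7, -8, -9 → -10 (−1 each step).
Combining the parts gives (42 : -10).

(42 : -10)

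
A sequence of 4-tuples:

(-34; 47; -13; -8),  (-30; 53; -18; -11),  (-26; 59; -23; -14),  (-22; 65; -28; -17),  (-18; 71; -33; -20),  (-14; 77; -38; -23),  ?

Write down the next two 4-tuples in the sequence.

(-10; 83; -43; -26), (-6; 89; -48; -29)

For the first value, +4 each step: -34, -30, -26, -22, -18, -14 → -10 → -6.
Second value: +6 each step; 47, 53, 59, 65, 71, 77 → 83 → 89.
For the third value, −5 each step: -13, -18, -23, -28, -33, -38 → -43 → -48.
Fourth value: -8, -11, -14, -17, -20, -23 → -26 → -29 (−3 each step).
So the next two 4-tuples are (-10; 83; -43; -26) and (-6; 89; -48; -29).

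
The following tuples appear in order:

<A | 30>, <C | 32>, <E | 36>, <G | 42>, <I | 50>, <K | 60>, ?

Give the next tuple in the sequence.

Letter: A, C, E, G, I, K → M (letters move forward 2 places in the alphabet).
Second slot — differences are 2, 4, 6, … (increasing by 2 each time): 30, 32, 36, 42, 50, 60 → 72.
Combining the parts gives <M | 72>.

<M | 72>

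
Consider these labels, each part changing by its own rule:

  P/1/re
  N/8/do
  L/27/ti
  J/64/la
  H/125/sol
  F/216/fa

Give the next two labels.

Letter: letters move back 2 places in the alphabet, so P, N, L, J, H, F → D → B.
Second component: perfect cubes: 1³, 2³, 3³, …; 1, 8, 27, 64, 125, 216 → 343 → 512.
Note: runs backward through the solfège scale do→ti; re, do, ti, la, sol, fa → mi → re.
Putting the parts together: D/343/mi and then B/512/re.

D/343/mi, B/512/re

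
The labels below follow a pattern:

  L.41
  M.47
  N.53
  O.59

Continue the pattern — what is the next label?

Letter: L, M, N, O → P (letters move forward 1 place in the alphabet).
Second component — +6 each step: 41, 47, 53, 59 → 65.
Putting it together: P.65.

P.65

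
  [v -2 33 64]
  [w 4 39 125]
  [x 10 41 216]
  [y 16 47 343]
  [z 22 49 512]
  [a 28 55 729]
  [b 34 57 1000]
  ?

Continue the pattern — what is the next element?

[c 40 63 1331]

Letter — letters move forward 1 place in the alphabet, wrapping Z→A: v, w, x, y, z, a, b → c.
Second entry: +6 each step; -2, 4, 10, 16, 22, 28, 34 → 40.
For the third entry, alternating steps +6, +2, +6, +2, …: 33, 39, 41, 47, 49, 55, 57 → 63.
Fourth entry: perfect cubes: 4³, 5³, 6³, …, so 64, 125, 216, 343, 512, 729, 1000 → 1331.
Putting it together: [c 40 63 1331].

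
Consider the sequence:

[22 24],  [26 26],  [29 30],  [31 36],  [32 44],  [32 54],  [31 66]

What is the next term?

For the first entry, differences are 4, 3, 2, … (decreasing by 1 each time): 22, 26, 29, 31, 32, 32, 31 → 29.
Second entry: differences are 2, 4, 6, … (increasing by 2 each time), so 24, 26, 30, 36, 44, 54, 66 → 80.
Combining the parts gives [29 80].

[29 80]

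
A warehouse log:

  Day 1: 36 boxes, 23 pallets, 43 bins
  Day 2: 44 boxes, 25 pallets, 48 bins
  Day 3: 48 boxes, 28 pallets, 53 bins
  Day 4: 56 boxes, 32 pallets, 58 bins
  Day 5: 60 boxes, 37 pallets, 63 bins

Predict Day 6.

68 boxes, 43 pallets, 68 bins

Boxes — alternating steps +8, +4, +8, +4, …: 36, 44, 48, 56, 60 → 68.
Pallets: 23, 25, 28, 32, 37 → 43 (differences are 2, 3, 4, … (increasing by 1 each time)).
For the bins, +5 each step: 43, 48, 53, 58, 63 → 68.
Putting it together: 68 boxes, 43 pallets, 68 bins.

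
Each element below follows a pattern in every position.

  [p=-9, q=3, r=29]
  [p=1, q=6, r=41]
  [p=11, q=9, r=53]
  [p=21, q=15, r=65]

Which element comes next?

[p=31, q=24, r=77]

P — +10 each step: -9, 1, 11, 21 → 31.
Q: each term is the sum of the two before it; 3, 6, 9, 15 → 24.
R: +12 each step, so 29, 41, 53, 65 → 77.
Combining the parts gives [p=31, q=24, r=77].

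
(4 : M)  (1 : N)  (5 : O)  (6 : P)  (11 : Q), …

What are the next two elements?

First value goes 4, 1, 5, 6, 11 → 17 → 28 (each term is the sum of the two before it).
For the letter, letters move forward 1 place in the alphabet: M, N, O, P, Q → R → S.
Putting the parts together: (17 : R) and then (28 : S).

(17 : R), (28 : S)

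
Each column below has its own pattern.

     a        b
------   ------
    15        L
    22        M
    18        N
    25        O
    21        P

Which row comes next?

Column a goes 15, 22, 18, 25, 21 → 28 (alternating steps +7, −4, +7, −4, …).
Column b goes L, M, N, O, P → Q (letters move forward 1 place in the alphabet).
So the next row is 28  Q.

28  Q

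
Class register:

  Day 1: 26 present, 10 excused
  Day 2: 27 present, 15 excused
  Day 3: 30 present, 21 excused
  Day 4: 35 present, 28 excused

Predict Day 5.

Present goes 26, 27, 30, 35 → 42 (differences are 1, 3, 5, … (increasing by 2 each time)).
Excused: differences are 5, 6, 7, … (increasing by 1 each time); 10, 15, 21, 28 → 36.
Putting it together: 42 present, 36 excused.

42 present, 36 excused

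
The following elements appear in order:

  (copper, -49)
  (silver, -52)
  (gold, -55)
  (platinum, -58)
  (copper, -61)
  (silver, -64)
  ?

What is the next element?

Metal: copper, silver, gold, platinum, copper, silver → gold (repeats copper → silver → gold → platinum).
Second coordinate: −3 each step; -49, -52, -55, -58, -61, -64 → -67.
Putting it together: (gold, -67).

(gold, -67)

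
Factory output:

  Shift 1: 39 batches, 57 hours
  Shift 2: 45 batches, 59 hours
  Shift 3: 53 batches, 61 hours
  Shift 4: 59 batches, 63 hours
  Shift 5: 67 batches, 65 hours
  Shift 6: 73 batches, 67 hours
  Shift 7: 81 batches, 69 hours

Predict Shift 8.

87 batches, 71 hours

Batches — alternating steps +6, +8, +6, +8, …: 39, 45, 53, 59, 67, 73, 81 → 87.
Hours: +2 each step; 57, 59, 61, 63, 65, 67, 69 → 71.
Combining the parts gives 87 batches, 71 hours.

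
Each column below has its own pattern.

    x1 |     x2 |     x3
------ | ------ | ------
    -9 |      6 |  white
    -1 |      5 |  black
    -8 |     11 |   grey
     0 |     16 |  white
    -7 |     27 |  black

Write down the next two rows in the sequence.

1  43  grey; -6  70  white

Column x1: alternating steps +8, −7, +8, −7, …, so -9, -1, -8, 0, -7 → 1 → -6.
Column x2 goes 6, 5, 11, 16, 27 → 43 → 70 (each term is the sum of the two before it).
For the column x3, repeats white → black → grey: white, black, grey, white, black → grey → white.
Putting the parts together: 1  43  grey and then -6  70  white.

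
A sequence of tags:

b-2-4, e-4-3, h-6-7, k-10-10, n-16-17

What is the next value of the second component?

26

For the letter, letters move forward 3 places in the alphabet: b, e, h, k, n → q.
Second component — each term is the sum of the two before it: 2, 4, 6, 10, 16 → 26.
Third component goes 4, 3, 7, 10, 17 → 27 (each term is the sum of the two before it).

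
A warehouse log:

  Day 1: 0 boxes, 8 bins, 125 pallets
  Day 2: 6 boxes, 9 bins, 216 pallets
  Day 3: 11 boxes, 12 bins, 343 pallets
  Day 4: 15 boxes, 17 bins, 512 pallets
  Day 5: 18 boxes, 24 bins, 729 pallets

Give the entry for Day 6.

20 boxes, 33 bins, 1000 pallets

Boxes: differences are 6, 5, 4, … (decreasing by 1 each time); 0, 6, 11, 15, 18 → 20.
Bins: 8, 9, 12, 17, 24 → 33 (differences are 1, 3, 5, … (increasing by 2 each time)).
Pallets: 125, 216, 343, 512, 729 → 1000 (perfect cubes: 5³, 6³, 7³, …).
So the next line is 20 boxes, 33 bins, 1000 pallets.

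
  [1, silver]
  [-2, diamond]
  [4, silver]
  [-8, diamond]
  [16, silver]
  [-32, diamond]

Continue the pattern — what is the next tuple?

For the first coordinate, ×(-2) each step: 1, -2, 4, -8, 16, -32 → 64.
Rank — alternates silver ↔ diamond: silver, diamond, silver, diamond, silver, diamond → silver.
Combining the parts gives [64, silver].

[64, silver]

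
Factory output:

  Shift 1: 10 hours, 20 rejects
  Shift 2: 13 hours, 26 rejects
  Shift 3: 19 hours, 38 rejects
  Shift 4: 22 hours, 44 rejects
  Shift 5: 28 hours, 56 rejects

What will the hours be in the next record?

Hours: 10, 13, 19, 22, 28 → 31 (alternating steps +3, +6, +3, +6, …).

31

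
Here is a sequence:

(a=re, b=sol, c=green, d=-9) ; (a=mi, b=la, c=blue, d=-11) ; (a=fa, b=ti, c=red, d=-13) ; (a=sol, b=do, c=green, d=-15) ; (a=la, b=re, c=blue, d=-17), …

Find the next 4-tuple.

(a=ti, b=mi, c=red, d=-19)

A — runs through the solfège scale do→ti: re, mi, fa, sol, la → ti.
For the b, runs through the solfège scale do→ti: sol, la, ti, do, re → mi.
C — repeats green → blue → red: green, blue, red, green, blue → red.
D: −2 each step; -9, -11, -13, -15, -17 → -19.
Putting it together: (a=ti, b=mi, c=red, d=-19).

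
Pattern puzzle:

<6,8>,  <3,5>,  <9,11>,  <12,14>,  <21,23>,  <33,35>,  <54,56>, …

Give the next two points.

<87,89>, <141,143>

First entry: each term is the sum of the two before it; 6, 3, 9, 12, 21, 33, 54 → 87 → 141.
Second entry goes 8, 5, 11, 14, 23, 35, 56 → 89 → 143 (always 2 more than the first entry).
So the next two points are <87,89> and <141,143>.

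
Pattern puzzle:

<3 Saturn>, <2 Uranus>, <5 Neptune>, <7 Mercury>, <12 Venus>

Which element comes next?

First slot goes 3, 2, 5, 7, 12 → 19 (each term is the sum of the two before it).
Planet: Saturn, Uranus, Neptune, Mercury, Venus → Earth (runs through the planets Mercury→Neptune).
Putting it together: <19 Earth>.

<19 Earth>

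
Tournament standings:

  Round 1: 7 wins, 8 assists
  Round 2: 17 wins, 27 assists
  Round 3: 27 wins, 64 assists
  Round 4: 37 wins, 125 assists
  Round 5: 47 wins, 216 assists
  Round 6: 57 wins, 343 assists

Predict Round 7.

Wins: +10 each step, so 7, 17, 27, 37, 47, 57 → 67.
Assists — perfect cubes: 2³, 3³, 4³, …: 8, 27, 64, 125, 216, 343 → 512.
So the next row is 67 wins, 512 assists.

67 wins, 512 assists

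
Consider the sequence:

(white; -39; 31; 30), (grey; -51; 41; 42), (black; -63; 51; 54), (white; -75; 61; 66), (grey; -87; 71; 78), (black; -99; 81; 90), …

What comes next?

(white; -111; 91; 102)

Shade: repeats white → grey → black; white, grey, black, white, grey, black → white.
Second coordinate goes -39, -51, -63, -75, -87, -99 → -111 (−12 each step).
Third coordinate — +10 each step: 31, 41, 51, 61, 71, 81 → 91.
For the fourth coordinate, +12 each step: 30, 42, 54, 66, 78, 90 → 102.
So the next 4-tuple is (white; -111; 91; 102).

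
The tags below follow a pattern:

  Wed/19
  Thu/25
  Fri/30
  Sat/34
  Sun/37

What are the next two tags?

Day: runs through the weekdays Mon→Sun, so Wed, Thu, Fri, Sat, Sun → Mon → Tue.
For the second component, differences are 6, 5, 4, … (decreasing by 1 each time): 19, 25, 30, 34, 37 → 39 → 40.
So the next two tags are Mon/39 and Tue/40.

Mon/39, Tue/40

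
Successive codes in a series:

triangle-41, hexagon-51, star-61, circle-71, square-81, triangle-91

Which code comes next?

Shape — repeats triangle → hexagon → star → circle → square: triangle, hexagon, star, circle, square, triangle → hexagon.
For the second component, +10 each step: 41, 51, 61, 71, 81, 91 → 101.
Putting it together: hexagon-101.

hexagon-101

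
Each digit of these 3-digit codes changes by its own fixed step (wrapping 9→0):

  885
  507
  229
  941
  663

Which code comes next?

First digit: 8, 5, 2, 9, 6 → 3 (−3 each step, mod 10).
Second digit: +2 each step, mod 10; 8, 0, 2, 4, 6 → 8.
Third digit: +2 each step, mod 10, so 5, 7, 9, 1, 3 → 5.
So the next code is 385.

385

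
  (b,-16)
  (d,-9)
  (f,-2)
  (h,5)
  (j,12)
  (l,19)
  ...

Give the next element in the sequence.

Letter — letters move forward 2 places in the alphabet: b, d, f, h, j, l → n.
Second value: -16, -9, -2, 5, 12, 19 → 26 (+7 each step).
So the next element is (n,26).

(n,26)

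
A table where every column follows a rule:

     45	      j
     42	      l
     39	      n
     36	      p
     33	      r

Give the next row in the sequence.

First component — −3 each step: 45, 42, 39, 36, 33 → 30.
Letter: letters move forward 2 places in the alphabet, so j, l, n, p, r → t.
Putting it together: 30  t.

30  t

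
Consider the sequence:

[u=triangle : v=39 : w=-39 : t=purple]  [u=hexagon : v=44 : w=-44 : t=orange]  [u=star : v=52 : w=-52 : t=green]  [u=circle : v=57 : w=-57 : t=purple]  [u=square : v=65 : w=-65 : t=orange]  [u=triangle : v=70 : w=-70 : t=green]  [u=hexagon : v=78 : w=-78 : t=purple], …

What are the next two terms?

U: repeats triangle → hexagon → star → circle → square; triangle, hexagon, star, circle, square, triangle, hexagon → star → circle.
V: 39, 44, 52, 57, 65, 70, 78 → 83 → 91 (alternating steps +5, +8, +5, +8, …).
W — always the negative of the v: -39, -44, -52, -57, -65, -70, -78 → -83 → -91.
T goes purple, orange, green, purple, orange, green, purple → orange → green (repeats purple → orange → green).
Putting the parts together: [u=star : v=83 : w=-83 : t=orange] and then [u=circle : v=91 : w=-91 : t=green].

[u=star : v=83 : w=-83 : t=orange], [u=circle : v=91 : w=-91 : t=green]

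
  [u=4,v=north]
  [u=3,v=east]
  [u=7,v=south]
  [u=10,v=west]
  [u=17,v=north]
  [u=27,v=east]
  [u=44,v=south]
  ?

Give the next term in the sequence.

[u=71,v=west]

U — each term is the sum of the two before it: 4, 3, 7, 10, 17, 27, 44 → 71.
V goes north, east, south, west, north, east, south → west (repeats north → east → south → west).
So the next term is [u=71,v=west].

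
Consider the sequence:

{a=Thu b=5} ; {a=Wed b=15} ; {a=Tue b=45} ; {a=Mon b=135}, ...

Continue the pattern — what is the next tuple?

{a=Sun b=405}

A: runs backward through the weekdays Mon→Sun, so Thu, Wed, Tue, Mon → Sun.
B: ×3 each step, so 5, 15, 45, 135 → 405.
Putting it together: {a=Sun b=405}.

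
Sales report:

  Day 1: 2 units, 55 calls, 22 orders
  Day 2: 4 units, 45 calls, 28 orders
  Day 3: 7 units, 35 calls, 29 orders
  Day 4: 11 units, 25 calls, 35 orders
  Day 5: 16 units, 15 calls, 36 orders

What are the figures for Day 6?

Units: differences are 2, 3, 4, … (increasing by 1 each time); 2, 4, 7, 11, 16 → 22.
Calls: 55, 45, 35, 25, 15 → 5 (−10 each step).
Orders: alternating steps +6, +1, +6, +1, …; 22, 28, 29, 35, 36 → 42.
So the next row is 22 units, 5 calls, 42 orders.

22 units, 5 calls, 42 orders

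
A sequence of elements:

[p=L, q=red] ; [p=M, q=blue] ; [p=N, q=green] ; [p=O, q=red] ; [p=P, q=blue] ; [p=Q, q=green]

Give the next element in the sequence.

P — letters move forward 1 place in the alphabet: L, M, N, O, P, Q → R.
Q — repeats red → blue → green: red, blue, green, red, blue, green → red.
So the next element is [p=R, q=red].

[p=R, q=red]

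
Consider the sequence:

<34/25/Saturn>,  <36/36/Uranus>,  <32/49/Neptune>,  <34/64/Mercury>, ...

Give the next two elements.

First slot goes 34, 36, 32, 34 → 30 → 32 (alternating steps +2, −4, +2, −4, …).
Second slot: 25, 36, 49, 64 → 81 → 100 (perfect squares: 5², 6², 7², …).
Planet: runs through the planets Mercury→Neptune; Saturn, Uranus, Neptune, Mercury → Venus → Earth.
Putting the parts together: <30/81/Venus> and then <32/100/Earth>.

<30/81/Venus>, <32/100/Earth>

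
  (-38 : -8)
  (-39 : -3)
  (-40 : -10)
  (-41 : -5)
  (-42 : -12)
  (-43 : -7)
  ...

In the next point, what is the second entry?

-14

Second entry — alternating steps +5, −7, +5, −7, …: -8, -3, -10, -5, -12, -7 → -14.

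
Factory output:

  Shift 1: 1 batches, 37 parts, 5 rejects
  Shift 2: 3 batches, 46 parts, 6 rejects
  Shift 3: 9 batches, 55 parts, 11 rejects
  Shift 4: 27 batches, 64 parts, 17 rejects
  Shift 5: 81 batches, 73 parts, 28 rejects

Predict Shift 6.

Batches: 1, 3, 9, 27, 81 → 243 (×3 each step).
Parts — +9 each step: 37, 46, 55, 64, 73 → 82.
For the rejects, each term is the sum of the two before it: 5, 6, 11, 17, 28 → 45.
Combining the parts gives 243 batches, 82 parts, 45 rejects.

243 batches, 82 parts, 45 rejects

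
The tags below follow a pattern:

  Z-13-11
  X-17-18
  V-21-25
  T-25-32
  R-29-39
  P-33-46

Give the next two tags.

N-37-53 then L-41-60

Letter — letters move back 2 places in the alphabet: Z, X, V, T, R, P → N → L.
Second component: 13, 17, 21, 25, 29, 33 → 37 → 41 (+4 each step).
For the third component, +7 each step: 11, 18, 25, 32, 39, 46 → 53 → 60.
Putting the parts together: N-37-53 and then L-41-60.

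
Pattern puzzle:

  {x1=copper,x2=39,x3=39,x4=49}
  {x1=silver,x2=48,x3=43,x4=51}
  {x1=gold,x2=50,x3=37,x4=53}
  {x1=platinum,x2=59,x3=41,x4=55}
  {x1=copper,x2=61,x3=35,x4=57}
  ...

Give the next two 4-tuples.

X1 goes copper, silver, gold, platinum, copper → silver → gold (repeats copper → silver → gold → platinum).
For the x2, alternating steps +9, +2, +9, +2, …: 39, 48, 50, 59, 61 → 70 → 72.
X3: 39, 43, 37, 41, 35 → 39 → 33 (alternating steps +4, −6, +4, −6, …).
X4 — +2 each step: 49, 51, 53, 55, 57 → 59 → 61.
So the next two 4-tuples are {x1=silver,x2=70,x3=39,x4=59} and {x1=gold,x2=72,x3=33,x4=61}.

{x1=silver,x2=70,x3=39,x4=59}, {x1=gold,x2=72,x3=33,x4=61}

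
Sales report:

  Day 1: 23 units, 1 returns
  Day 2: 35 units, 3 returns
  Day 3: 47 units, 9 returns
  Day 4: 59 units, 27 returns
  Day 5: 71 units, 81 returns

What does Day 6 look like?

83 units, 243 returns

Units — +12 each step: 23, 35, 47, 59, 71 → 83.
For the returns, ×3 each step: 1, 3, 9, 27, 81 → 243.
Combining the parts gives 83 units, 243 returns.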